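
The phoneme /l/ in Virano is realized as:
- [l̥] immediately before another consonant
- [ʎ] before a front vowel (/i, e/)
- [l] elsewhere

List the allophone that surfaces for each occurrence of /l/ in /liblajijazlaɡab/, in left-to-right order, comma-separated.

[ʎ], [l], [l]

Occurrence 1 (position 1): before a front vowel (/i, e/) → [ʎ].
Occurrence 2 (position 4): no conditioning environment matches → elsewhere allophone [l].
Occurrence 3 (position 11): no conditioning environment matches → elsewhere allophone [l].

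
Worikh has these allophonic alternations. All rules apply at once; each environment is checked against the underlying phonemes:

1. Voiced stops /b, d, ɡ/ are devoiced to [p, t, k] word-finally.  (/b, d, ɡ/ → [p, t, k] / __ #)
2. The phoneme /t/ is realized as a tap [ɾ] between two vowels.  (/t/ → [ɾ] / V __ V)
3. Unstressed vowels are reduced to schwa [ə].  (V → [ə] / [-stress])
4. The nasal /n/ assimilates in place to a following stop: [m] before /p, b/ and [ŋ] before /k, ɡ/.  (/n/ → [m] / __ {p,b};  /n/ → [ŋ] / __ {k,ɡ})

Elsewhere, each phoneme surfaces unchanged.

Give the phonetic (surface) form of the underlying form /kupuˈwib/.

[kəpəˈwip]

/k/ stays [k].
/u/ meets the environment for rule 3 (in an unstressed syllable) → [ə].
/p/ (between /u/ and /u/) is unaffected → [p].
/u/ (between /p/ and /w/): in an unstressed syllable, so rule 3 applies → [ə].
/w/ stays [w].
/i/ (between /w/ and /b/): rule 3 targets it, but not in an unstressed syllable → unchanged [i].
/b/ meets the environment for rule 1 (word-finally) → [p].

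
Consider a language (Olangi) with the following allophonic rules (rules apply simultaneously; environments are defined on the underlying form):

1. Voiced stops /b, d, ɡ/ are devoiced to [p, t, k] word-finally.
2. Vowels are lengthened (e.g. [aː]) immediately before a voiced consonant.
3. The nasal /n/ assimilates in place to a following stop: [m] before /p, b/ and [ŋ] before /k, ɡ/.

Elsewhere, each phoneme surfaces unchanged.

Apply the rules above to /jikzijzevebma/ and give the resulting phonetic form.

/i/ (between /j/ and /k/) is in the target of rule 2 but the environment (before a voiced consonant) is not met → [i].
/i/ — between /z/ and /j/, before a voiced consonant — surfaces as [iː] (rule 2).
/e/ — between /z/ and /v/, before a voiced consonant — surfaces as [eː] (rule 2).
/e/ meets the environment for rule 2 (before a voiced consonant) → [eː].
/b/ (between /e/ and /m/) is in the target of rule 1 but the environment (word-finally) is not met → [b].
/a/ (word-final) is in the target of rule 2 but the environment (before a voiced consonant) is not met → [a].

[jikziːjzeːveːbma]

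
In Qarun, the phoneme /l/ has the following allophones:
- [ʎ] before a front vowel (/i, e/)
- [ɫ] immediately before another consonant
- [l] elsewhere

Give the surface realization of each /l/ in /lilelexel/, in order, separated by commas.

Occurrence 1 (position 1): before a front vowel (/i, e/) → [ʎ].
Occurrence 2 (position 3): before a front vowel (/i, e/) → [ʎ].
Occurrence 3 (position 5): before a front vowel (/i, e/) → [ʎ].
Occurrence 4 (position 9): no conditioning environment matches → elsewhere allophone [l].

[ʎ], [ʎ], [ʎ], [l]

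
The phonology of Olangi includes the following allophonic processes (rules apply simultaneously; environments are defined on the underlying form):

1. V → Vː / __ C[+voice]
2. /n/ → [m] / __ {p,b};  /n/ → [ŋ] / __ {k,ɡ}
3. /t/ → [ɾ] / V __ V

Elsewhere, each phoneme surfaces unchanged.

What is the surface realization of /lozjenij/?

[loːzjeːniːj]

/l/ (word-initial): no rule targets it → [l].
/o/ meets the environment for rule 1 (before a voiced consonant) → [oː].
/z/ — not in any rule's target class → [z].
/j/ — not in any rule's target class → [j].
/e/ (between /j/ and /n/) occurs before a voiced consonant → [eː] by rule 1.
/n/ — between /e/ and /i/; rule 2 does not apply here → [n].
/i/ meets the environment for rule 1 (before a voiced consonant) → [iː].
/j/ — not in any rule's target class → [j].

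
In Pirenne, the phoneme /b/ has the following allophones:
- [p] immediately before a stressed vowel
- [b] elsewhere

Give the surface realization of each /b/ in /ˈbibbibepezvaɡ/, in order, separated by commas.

[p], [b], [b], [b]

Occurrence 1 (position 1): immediately before a stressed vowel → [p].
Occurrence 2 (position 3): no conditioning environment matches → elsewhere allophone [b].
Occurrence 3 (position 4): no conditioning environment matches → elsewhere allophone [b].
Occurrence 4 (position 6): no conditioning environment matches → elsewhere allophone [b].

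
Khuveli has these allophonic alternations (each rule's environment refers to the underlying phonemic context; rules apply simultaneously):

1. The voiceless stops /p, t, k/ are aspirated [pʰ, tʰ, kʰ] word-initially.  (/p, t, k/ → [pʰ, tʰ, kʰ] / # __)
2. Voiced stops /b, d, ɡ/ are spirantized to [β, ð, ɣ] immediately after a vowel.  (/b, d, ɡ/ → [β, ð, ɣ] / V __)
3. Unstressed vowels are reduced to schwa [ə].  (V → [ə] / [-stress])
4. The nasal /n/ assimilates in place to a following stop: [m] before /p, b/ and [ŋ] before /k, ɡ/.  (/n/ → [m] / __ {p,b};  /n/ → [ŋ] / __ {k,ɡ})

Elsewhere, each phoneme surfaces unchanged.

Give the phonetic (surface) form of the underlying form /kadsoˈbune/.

/k/ (word-initial) occurs word-initially → [kʰ] by rule 1.
/a/ — between /k/ and /d/, in an unstressed syllable — surfaces as [ə] (rule 3).
/d/ — between /a/ and /s/, immediately after a vowel — surfaces as [ð] (rule 2).
/s/ stays [s].
/o/ (between /s/ and /b/): in an unstressed syllable, so rule 3 applies → [ə].
/b/ (between /o/ and /u/) occurs immediately after a vowel → [β] by rule 2.
/u/ (between /b/ and /n/): rule 3 targets it, but not in an unstressed syllable → unchanged [u].
/n/ (between /u/ and /e/) fails the environment for rule 4, so it stays [n].
Rule 3 applies to /e/ (word-final: in an unstressed syllable) → [ə].

[kʰəðsəˈβunə]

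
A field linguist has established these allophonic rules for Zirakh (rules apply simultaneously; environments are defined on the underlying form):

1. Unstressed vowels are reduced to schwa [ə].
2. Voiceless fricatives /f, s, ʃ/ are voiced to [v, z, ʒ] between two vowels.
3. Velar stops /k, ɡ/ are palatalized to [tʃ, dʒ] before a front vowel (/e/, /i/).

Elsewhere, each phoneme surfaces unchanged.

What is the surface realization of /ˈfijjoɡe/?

/f/ (word-initial) fails the environment for rule 2, so it stays [f].
/i/ (between /f/ and /j/): rule 1 targets it, but not in an unstressed syllable → unchanged [i].
/j/ (between /i/ and /j/): no rule targets it → [j].
/j/ (between /j/ and /o/) is unaffected → [j].
/o/ — between /j/ and /ɡ/, in an unstressed syllable — surfaces as [ə] (rule 1).
/ɡ/ (between /o/ and /e/): before a front vowel, so rule 3 applies → [dʒ].
/e/ (word-final) occurs in an unstressed syllable → [ə] by rule 1.

[ˈfijjədʒə]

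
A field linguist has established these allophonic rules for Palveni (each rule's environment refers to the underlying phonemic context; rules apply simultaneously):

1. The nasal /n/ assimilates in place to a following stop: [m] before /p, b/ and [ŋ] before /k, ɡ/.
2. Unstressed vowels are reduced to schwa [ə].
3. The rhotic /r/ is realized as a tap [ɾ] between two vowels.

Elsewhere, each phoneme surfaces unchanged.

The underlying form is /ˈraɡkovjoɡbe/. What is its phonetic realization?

/r/ (word-initial) is in the target of rule 3 but the environment (between two vowels) is not met → [r].
/a/ (between /r/ and /ɡ/) is in the target of rule 2 but the environment (in an unstressed syllable) is not met → [a].
/o/ (between /k/ and /v/): in an unstressed syllable, so rule 2 applies → [ə].
/o/ — between /j/ and /ɡ/, in an unstressed syllable — surfaces as [ə] (rule 2).
/e/ (word-final) occurs in an unstressed syllable → [ə] by rule 2.

[ˈraɡkəvjəɡbə]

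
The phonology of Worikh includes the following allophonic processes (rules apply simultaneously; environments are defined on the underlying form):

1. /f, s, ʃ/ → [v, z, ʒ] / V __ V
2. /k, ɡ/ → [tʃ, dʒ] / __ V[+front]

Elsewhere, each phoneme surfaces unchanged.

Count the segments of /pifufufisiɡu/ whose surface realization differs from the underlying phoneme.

4

Segments that undergo a rule: /f/ → [v] (rule 1); /f/ → [v] (rule 1); /f/ → [v] (rule 1); /s/ → [z] (rule 1).
All other segments surface unchanged.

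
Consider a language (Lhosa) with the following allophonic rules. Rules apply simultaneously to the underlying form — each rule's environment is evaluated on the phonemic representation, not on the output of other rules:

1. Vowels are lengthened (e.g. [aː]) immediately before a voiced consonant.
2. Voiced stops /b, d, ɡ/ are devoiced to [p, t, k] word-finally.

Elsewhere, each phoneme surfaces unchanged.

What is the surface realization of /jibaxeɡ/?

[jiːbaxeːk]

/j/ (word-initial): no rule targets it → [j].
/i/ meets the environment for rule 1 (before a voiced consonant) → [iː].
/b/ — between /i/ and /a/; rule 2 does not apply here → [b].
/a/ (between /b/ and /x/): rule 1 targets it, but not before a voiced consonant → unchanged [a].
/x/ (between /a/ and /e/) is unaffected → [x].
/e/ meets the environment for rule 1 (before a voiced consonant) → [eː].
/ɡ/ (word-final) occurs word-finally → [k] by rule 2.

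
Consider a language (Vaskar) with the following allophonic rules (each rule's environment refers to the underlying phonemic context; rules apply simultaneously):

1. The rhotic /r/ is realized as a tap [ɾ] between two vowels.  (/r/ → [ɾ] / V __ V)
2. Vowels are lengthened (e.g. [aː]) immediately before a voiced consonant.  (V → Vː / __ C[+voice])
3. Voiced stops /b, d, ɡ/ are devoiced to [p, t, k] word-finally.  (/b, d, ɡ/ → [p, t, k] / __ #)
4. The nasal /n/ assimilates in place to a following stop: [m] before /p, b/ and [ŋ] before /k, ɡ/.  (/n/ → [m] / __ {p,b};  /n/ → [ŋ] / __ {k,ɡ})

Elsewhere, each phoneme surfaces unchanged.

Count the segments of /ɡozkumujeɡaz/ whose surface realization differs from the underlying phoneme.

Segments that undergo a rule: /o/ → [oː] (rule 2); /u/ → [uː] (rule 2); /u/ → [uː] (rule 2); /e/ → [eː] (rule 2); /a/ → [aː] (rule 2).
All other segments surface unchanged.

5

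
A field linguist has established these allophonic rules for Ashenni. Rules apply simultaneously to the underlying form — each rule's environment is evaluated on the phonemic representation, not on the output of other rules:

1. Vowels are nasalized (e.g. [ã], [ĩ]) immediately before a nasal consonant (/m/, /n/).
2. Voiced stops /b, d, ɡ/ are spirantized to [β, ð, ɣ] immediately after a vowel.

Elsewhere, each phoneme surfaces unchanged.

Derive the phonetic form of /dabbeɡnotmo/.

[daβbeɣnotmo]

/d/ (word-initial) is in the target of rule 2 but the environment (immediately after a vowel) is not met → [d].
/a/ (between /d/ and /b/): rule 1 targets it, but not before a nasal consonant → unchanged [a].
/b/ meets the environment for rule 2 (immediately after a vowel) → [β].
/b/ (between /b/ and /e/) is in the target of rule 2 but the environment (immediately after a vowel) is not met → [b].
/e/ (between /b/ and /ɡ/) fails the environment for rule 1, so it stays [e].
/ɡ/ meets the environment for rule 2 (immediately after a vowel) → [ɣ].
/n/ (between /ɡ/ and /o/) is unaffected → [n].
/o/ (between /n/ and /t/) fails the environment for rule 1, so it stays [o].
/t/ stays [t].
/m/ (between /t/ and /o/): no rule targets it → [m].
/o/ (word-final) is in the target of rule 1 but the environment (before a nasal consonant) is not met → [o].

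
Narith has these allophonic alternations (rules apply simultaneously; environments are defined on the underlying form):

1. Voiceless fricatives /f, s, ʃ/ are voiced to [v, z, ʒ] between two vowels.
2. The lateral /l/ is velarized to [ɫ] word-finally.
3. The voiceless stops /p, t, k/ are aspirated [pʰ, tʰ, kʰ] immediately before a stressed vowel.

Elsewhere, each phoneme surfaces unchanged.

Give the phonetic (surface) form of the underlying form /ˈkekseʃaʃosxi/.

[ˈkʰekseʒaʒosxi]

/k/ — word-initial, immediately before a stressed vowel — surfaces as [kʰ] (rule 3).
/e/ (between /k/ and /k/) is unaffected → [e].
/k/ — between /e/ and /s/; rule 3 does not apply here → [k].
/s/ — between /k/ and /e/; rule 1 does not apply here → [s].
/e/ (between /s/ and /ʃ/) is unaffected → [e].
/ʃ/ (between /e/ and /a/): between two vowels, so rule 1 applies → [ʒ].
/a/ (between /ʃ/ and /ʃ/) is unaffected → [a].
/ʃ/ — between /a/ and /o/, between two vowels — surfaces as [ʒ] (rule 1).
/o/ (between /ʃ/ and /s/): no rule targets it → [o].
/s/ (between /o/ and /x/) is in the target of rule 1 but the environment (between two vowels) is not met → [s].
/x/ — not in any rule's target class → [x].
/i/ (word-final) is unaffected → [i].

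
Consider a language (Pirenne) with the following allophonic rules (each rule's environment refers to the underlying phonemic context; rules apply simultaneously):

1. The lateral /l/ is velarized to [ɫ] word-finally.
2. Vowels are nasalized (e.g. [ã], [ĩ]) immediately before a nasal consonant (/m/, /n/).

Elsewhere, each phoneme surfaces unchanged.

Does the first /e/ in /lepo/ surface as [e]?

/e/ (between /l/ and /p/): rule 2 targets it, but not before a nasal consonant → unchanged [e].
The actual realization is [e], which matches [e].

Yes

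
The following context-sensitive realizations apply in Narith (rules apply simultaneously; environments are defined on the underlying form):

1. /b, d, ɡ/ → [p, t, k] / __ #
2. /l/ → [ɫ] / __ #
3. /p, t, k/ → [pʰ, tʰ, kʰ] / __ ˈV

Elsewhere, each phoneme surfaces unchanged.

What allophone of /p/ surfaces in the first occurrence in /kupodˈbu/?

[p]

/p/ (between /u/ and /o/): rule 3 targets it, but not immediately before a stressed vowel → unchanged [p].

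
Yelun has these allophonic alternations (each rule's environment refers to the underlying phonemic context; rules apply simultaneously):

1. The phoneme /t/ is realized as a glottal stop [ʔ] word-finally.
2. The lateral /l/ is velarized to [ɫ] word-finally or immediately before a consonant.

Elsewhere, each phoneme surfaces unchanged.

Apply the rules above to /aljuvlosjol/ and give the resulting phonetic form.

/l/ — between /a/ and /j/, word-finally or immediately before a consonant — surfaces as [ɫ] (rule 2).
/l/ (between /v/ and /o/) fails the environment for rule 2, so it stays [l].
/l/ (word-final) occurs word-finally or immediately before a consonant → [ɫ] by rule 2.

[aɫjuvlosjoɫ]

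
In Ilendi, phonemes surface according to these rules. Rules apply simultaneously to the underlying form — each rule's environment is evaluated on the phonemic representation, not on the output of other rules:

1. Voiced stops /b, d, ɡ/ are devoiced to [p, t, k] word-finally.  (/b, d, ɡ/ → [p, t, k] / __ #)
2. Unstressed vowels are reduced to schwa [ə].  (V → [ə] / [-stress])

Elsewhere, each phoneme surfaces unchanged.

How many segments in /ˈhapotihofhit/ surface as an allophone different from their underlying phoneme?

Segments that undergo a rule: /o/ → [ə] (rule 2); /i/ → [ə] (rule 2); /o/ → [ə] (rule 2); /i/ → [ə] (rule 2).
All other segments surface unchanged.

4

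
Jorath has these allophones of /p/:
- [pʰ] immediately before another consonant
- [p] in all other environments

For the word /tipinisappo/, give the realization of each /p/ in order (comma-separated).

[p], [pʰ], [p]

Occurrence 1 (position 3): no conditioning environment matches → elsewhere allophone [p].
Occurrence 2 (position 9): immediately before another consonant → [pʰ].
Occurrence 3 (position 10): no conditioning environment matches → elsewhere allophone [p].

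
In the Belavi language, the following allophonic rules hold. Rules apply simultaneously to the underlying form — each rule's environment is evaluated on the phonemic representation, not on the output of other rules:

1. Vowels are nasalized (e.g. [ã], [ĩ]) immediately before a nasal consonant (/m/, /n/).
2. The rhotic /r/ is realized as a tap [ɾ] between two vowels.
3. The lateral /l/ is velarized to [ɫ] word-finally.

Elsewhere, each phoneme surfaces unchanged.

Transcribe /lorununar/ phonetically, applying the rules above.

/l/ (word-initial): rule 3 targets it, but not word-finally → unchanged [l].
/o/ (between /l/ and /r/) is in the target of rule 1 but the environment (before a nasal consonant) is not met → [o].
/r/ (between /o/ and /u/): between two vowels, so rule 2 applies → [ɾ].
/u/ meets the environment for rule 1 (before a nasal consonant) → [ũ].
/n/ (between /u/ and /u/): no rule targets it → [n].
/u/ (between /n/ and /n/) occurs before a nasal consonant → [ũ] by rule 1.
/n/ — not in any rule's target class → [n].
/a/ (between /n/ and /r/) is in the target of rule 1 but the environment (before a nasal consonant) is not met → [a].
/r/ (word-final) fails the environment for rule 2, so it stays [r].

[loɾũnũnar]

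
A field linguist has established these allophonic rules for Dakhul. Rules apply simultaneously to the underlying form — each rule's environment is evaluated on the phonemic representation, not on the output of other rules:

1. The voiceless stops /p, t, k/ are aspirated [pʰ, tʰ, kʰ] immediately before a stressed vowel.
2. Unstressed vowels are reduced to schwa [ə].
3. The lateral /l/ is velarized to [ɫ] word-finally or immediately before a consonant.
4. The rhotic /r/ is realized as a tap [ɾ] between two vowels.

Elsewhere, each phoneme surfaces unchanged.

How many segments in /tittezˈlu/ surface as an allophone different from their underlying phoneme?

Segments that undergo a rule: /i/ → [ə] (rule 2); /e/ → [ə] (rule 2).
All other segments surface unchanged.

2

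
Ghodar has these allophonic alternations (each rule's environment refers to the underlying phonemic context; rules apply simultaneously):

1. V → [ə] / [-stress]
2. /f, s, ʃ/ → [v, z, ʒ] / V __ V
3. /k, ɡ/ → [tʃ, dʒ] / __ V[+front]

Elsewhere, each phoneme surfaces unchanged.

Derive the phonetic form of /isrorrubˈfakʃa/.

/i/ (word-initial) occurs in an unstressed syllable → [ə] by rule 1.
/s/ (between /i/ and /r/): rule 2 targets it, but not between two vowels → unchanged [s].
/r/ (between /s/ and /o/): no rule targets it → [r].
/o/ (between /r/ and /r/) occurs in an unstressed syllable → [ə] by rule 1.
/r/ stays [r].
/r/ (between /r/ and /u/) is unaffected → [r].
/u/ — between /r/ and /b/, in an unstressed syllable — surfaces as [ə] (rule 1).
/b/ stays [b].
/f/ (between /b/ and /a/) fails the environment for rule 2, so it stays [f].
/a/ (between /f/ and /k/) fails the environment for rule 1, so it stays [a].
/k/ (between /a/ and /ʃ/) is in the target of rule 3 but the environment (before a front vowel) is not met → [k].
/ʃ/ (between /k/ and /a/): rule 2 targets it, but not between two vowels → unchanged [ʃ].
/a/ — word-final, in an unstressed syllable — surfaces as [ə] (rule 1).

[əsrərrəbˈfakʃə]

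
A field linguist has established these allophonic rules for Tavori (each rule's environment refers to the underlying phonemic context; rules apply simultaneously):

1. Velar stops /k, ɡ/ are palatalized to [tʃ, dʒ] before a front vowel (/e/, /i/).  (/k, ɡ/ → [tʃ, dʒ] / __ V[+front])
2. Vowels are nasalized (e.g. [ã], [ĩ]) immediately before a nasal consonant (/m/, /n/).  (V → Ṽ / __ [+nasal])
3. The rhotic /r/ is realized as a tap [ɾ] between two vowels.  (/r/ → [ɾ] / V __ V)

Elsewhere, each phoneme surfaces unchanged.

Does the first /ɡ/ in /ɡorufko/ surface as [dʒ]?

No

/ɡ/ (word-initial): rule 1 targets it, but not before a front vowel → unchanged [ɡ].
The actual realization is [ɡ], not [dʒ].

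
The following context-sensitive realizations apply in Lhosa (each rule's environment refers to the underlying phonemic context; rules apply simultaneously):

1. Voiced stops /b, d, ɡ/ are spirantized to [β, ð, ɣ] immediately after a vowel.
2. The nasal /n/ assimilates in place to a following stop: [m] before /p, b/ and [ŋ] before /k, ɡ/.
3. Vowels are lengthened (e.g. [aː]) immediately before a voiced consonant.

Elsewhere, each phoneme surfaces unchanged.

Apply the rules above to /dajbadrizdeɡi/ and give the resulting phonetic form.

/d/ — word-initial; rule 1 does not apply here → [d].
/a/ (between /d/ and /j/): before a voiced consonant, so rule 3 applies → [aː].
/j/ (between /a/ and /b/) is unaffected → [j].
/b/ — between /j/ and /a/; rule 1 does not apply here → [b].
/a/ (between /b/ and /d/) occurs before a voiced consonant → [aː] by rule 3.
Rule 1 applies to /d/ (between /a/ and /r/: immediately after a vowel) → [ð].
/r/ (between /d/ and /i/) is unaffected → [r].
/i/ meets the environment for rule 3 (before a voiced consonant) → [iː].
/z/ (between /i/ and /d/) is unaffected → [z].
/d/ — between /z/ and /e/; rule 1 does not apply here → [d].
/e/ meets the environment for rule 3 (before a voiced consonant) → [eː].
Rule 1 applies to /ɡ/ (between /e/ and /i/: immediately after a vowel) → [ɣ].
/i/ (word-final) fails the environment for rule 3, so it stays [i].

[daːjbaːðriːzdeːɣi]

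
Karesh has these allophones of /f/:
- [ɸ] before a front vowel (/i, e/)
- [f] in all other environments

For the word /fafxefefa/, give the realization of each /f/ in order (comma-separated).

[f], [f], [ɸ], [f]

Occurrence 1 (position 1): no conditioning environment matches → elsewhere allophone [f].
Occurrence 2 (position 3): no conditioning environment matches → elsewhere allophone [f].
Occurrence 3 (position 6): before a front vowel (/i, e/) → [ɸ].
Occurrence 4 (position 8): no conditioning environment matches → elsewhere allophone [f].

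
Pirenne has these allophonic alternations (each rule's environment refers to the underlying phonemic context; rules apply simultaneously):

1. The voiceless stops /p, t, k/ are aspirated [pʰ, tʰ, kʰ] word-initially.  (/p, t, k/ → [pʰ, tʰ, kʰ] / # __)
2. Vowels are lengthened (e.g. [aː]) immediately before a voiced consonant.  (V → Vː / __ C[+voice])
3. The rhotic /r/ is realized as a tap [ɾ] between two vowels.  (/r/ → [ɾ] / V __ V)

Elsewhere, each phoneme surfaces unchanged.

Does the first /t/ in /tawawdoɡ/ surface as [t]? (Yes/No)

/t/ meets the environment for rule 1 (word-initially) → [tʰ].
The actual realization is [tʰ], not [t].

No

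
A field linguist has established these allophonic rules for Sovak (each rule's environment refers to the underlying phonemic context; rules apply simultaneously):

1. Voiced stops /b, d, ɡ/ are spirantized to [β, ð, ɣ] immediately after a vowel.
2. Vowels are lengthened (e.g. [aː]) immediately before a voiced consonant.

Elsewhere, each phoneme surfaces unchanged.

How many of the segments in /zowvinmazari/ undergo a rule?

4

Segments that undergo a rule: /o/ → [oː] (rule 2); /i/ → [iː] (rule 2); /a/ → [aː] (rule 2); /a/ → [aː] (rule 2).
All other segments surface unchanged.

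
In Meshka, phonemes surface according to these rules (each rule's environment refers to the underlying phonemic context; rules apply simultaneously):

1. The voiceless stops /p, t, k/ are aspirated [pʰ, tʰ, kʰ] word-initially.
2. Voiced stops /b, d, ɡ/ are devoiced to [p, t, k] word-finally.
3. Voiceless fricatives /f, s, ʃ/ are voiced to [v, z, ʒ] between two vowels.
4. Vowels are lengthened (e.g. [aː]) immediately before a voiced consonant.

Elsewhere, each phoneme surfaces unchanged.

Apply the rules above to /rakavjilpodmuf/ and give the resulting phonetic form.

/r/ (word-initial): no rule targets it → [r].
/a/ (between /r/ and /k/) fails the environment for rule 4, so it stays [a].
/k/ (between /a/ and /a/) fails the environment for rule 1, so it stays [k].
/a/ (between /k/ and /v/): before a voiced consonant, so rule 4 applies → [aː].
/v/ (between /a/ and /j/): no rule targets it → [v].
/j/ (between /v/ and /i/): no rule targets it → [j].
Rule 4 applies to /i/ (between /j/ and /l/: before a voiced consonant) → [iː].
/l/ (between /i/ and /p/) is unaffected → [l].
/p/ (between /l/ and /o/) fails the environment for rule 1, so it stays [p].
/o/ (between /p/ and /d/) occurs before a voiced consonant → [oː] by rule 4.
/d/ (between /o/ and /m/) is in the target of rule 2 but the environment (word-finally) is not met → [d].
/m/ — not in any rule's target class → [m].
/u/ — between /m/ and /f/; rule 4 does not apply here → [u].
/f/ — word-final; rule 3 does not apply here → [f].

[rakaːvjiːlpoːdmuf]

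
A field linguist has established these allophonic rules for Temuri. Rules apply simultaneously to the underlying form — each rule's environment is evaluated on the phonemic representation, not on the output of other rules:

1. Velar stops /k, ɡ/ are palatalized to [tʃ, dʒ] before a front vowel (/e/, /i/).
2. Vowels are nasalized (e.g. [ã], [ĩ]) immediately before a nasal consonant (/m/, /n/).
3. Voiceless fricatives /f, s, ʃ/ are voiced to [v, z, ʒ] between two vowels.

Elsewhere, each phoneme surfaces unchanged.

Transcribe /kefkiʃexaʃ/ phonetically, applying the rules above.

Rule 1 applies to /k/ (word-initial: before a front vowel) → [tʃ].
/e/ (between /k/ and /f/) is in the target of rule 2 but the environment (before a nasal consonant) is not met → [e].
/f/ (between /e/ and /k/) is in the target of rule 3 but the environment (between two vowels) is not met → [f].
/k/ (between /f/ and /i/) occurs before a front vowel → [tʃ] by rule 1.
/i/ (between /k/ and /ʃ/): rule 2 targets it, but not before a nasal consonant → unchanged [i].
/ʃ/ meets the environment for rule 3 (between two vowels) → [ʒ].
/e/ (between /ʃ/ and /x/) is in the target of rule 2 but the environment (before a nasal consonant) is not met → [e].
/x/ — not in any rule's target class → [x].
/a/ (between /x/ and /ʃ/): rule 2 targets it, but not before a nasal consonant → unchanged [a].
/ʃ/ — word-final; rule 3 does not apply here → [ʃ].

[tʃeftʃiʒexaʃ]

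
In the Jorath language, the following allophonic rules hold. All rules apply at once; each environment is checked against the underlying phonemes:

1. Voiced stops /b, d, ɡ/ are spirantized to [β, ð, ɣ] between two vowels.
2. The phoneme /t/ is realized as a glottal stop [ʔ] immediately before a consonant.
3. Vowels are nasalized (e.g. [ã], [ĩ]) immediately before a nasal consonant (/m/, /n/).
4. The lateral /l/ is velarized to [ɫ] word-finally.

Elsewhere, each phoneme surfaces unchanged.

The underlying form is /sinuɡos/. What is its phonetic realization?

[sĩnuɣos]

/s/ — not in any rule's target class → [s].
/i/ (between /s/ and /n/): before a nasal consonant, so rule 3 applies → [ĩ].
/n/ (between /i/ and /u/) is unaffected → [n].
/u/ (between /n/ and /ɡ/) fails the environment for rule 3, so it stays [u].
/ɡ/ (between /u/ and /o/) occurs between two vowels → [ɣ] by rule 1.
/o/ (between /ɡ/ and /s/): rule 3 targets it, but not before a nasal consonant → unchanged [o].
/s/ (word-final): no rule targets it → [s].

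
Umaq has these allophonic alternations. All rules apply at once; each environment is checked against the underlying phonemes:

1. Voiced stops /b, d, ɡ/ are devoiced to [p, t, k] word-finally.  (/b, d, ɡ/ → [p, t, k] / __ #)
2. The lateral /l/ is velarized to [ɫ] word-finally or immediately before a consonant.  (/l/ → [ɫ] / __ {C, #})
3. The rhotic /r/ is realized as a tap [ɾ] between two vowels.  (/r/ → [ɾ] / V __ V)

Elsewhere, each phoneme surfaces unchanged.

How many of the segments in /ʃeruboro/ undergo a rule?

2

Segments that undergo a rule: /r/ → [ɾ] (rule 3); /r/ → [ɾ] (rule 3).
All other segments surface unchanged.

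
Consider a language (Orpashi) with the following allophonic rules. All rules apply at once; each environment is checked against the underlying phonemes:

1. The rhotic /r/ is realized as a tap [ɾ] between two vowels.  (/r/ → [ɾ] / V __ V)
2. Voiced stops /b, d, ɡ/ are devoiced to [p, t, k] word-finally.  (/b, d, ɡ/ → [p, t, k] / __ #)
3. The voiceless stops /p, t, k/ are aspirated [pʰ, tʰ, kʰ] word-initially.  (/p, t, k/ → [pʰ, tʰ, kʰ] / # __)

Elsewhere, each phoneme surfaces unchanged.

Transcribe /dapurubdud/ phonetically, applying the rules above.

/d/ (word-initial): rule 2 targets it, but not word-finally → unchanged [d].
/a/ — not in any rule's target class → [a].
/p/ — between /a/ and /u/; rule 3 does not apply here → [p].
/u/ (between /p/ and /r/): no rule targets it → [u].
/r/ meets the environment for rule 1 (between two vowels) → [ɾ].
/u/ stays [u].
/b/ — between /u/ and /d/; rule 2 does not apply here → [b].
/d/ (between /b/ and /u/): rule 2 targets it, but not word-finally → unchanged [d].
/u/ (between /d/ and /d/) is unaffected → [u].
/d/ (word-final): word-finally, so rule 2 applies → [t].

[dapuɾubdut]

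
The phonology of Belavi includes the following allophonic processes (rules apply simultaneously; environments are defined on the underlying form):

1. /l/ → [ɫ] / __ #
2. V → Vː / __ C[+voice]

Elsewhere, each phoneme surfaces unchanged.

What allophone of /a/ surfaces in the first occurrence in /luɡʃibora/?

/a/ (word-final) is in the target of rule 2 but the environment (before a voiced consonant) is not met → [a].

[a]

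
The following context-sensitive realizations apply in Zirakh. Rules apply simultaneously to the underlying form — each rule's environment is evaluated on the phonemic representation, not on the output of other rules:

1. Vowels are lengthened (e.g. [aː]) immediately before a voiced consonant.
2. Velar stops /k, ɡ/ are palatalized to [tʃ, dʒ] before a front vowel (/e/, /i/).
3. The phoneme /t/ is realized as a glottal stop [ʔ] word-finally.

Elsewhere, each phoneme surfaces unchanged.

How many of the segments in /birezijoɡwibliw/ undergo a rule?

6

Segments that undergo a rule: /i/ → [iː] (rule 1); /e/ → [eː] (rule 1); /i/ → [iː] (rule 1); /o/ → [oː] (rule 1); /i/ → [iː] (rule 1); /i/ → [iː] (rule 1).
All other segments surface unchanged.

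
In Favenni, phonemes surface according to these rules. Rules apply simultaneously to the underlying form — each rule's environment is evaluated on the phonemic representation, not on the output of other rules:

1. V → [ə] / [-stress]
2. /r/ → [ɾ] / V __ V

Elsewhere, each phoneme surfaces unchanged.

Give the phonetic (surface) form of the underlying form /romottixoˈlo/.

/r/ (word-initial) fails the environment for rule 2, so it stays [r].
/o/ (between /r/ and /m/): in an unstressed syllable, so rule 1 applies → [ə].
/o/ — between /m/ and /t/, in an unstressed syllable — surfaces as [ə] (rule 1).
/i/ (between /t/ and /x/) occurs in an unstressed syllable → [ə] by rule 1.
/o/ meets the environment for rule 1 (in an unstressed syllable) → [ə].
/o/ (word-final) is in the target of rule 1 but the environment (in an unstressed syllable) is not met → [o].

[rəməttəxəˈlo]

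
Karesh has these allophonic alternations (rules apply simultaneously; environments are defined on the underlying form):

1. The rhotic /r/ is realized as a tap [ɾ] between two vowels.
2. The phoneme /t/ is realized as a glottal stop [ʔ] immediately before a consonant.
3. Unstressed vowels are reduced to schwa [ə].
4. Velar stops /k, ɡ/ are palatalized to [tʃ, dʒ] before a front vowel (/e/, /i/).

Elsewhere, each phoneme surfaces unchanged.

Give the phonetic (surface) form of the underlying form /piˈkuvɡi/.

/i/ meets the environment for rule 3 (in an unstressed syllable) → [ə].
/k/ — between /i/ and /u/; rule 4 does not apply here → [k].
/u/ (between /k/ and /v/) fails the environment for rule 3, so it stays [u].
/ɡ/ (between /v/ and /i/): before a front vowel, so rule 4 applies → [dʒ].
Rule 3 applies to /i/ (word-final: in an unstressed syllable) → [ə].

[pəˈkuvdʒə]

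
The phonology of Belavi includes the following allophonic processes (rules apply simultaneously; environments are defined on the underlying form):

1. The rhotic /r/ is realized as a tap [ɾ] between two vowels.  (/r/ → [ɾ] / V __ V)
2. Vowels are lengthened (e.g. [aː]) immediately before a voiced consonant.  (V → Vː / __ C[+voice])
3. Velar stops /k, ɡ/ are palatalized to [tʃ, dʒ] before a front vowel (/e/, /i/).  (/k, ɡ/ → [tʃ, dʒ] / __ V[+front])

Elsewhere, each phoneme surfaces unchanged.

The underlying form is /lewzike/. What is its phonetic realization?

[leːwzitʃe]

/l/ (word-initial): no rule targets it → [l].
/e/ meets the environment for rule 2 (before a voiced consonant) → [eː].
/w/ — not in any rule's target class → [w].
/z/ (between /w/ and /i/) is unaffected → [z].
/i/ (between /z/ and /k/): rule 2 targets it, but not before a voiced consonant → unchanged [i].
/k/ meets the environment for rule 3 (before a front vowel) → [tʃ].
/e/ (word-final): rule 2 targets it, but not before a voiced consonant → unchanged [e].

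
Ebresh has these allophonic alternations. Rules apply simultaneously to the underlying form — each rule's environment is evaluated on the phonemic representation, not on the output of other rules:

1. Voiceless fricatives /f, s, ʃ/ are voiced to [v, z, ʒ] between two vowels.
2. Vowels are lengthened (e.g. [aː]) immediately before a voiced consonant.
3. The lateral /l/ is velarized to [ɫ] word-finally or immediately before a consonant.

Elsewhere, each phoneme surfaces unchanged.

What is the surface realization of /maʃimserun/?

[maʒiːmseːruːn]

/a/ (between /m/ and /ʃ/) is in the target of rule 2 but the environment (before a voiced consonant) is not met → [a].
/ʃ/ (between /a/ and /i/) occurs between two vowels → [ʒ] by rule 1.
/i/ — between /ʃ/ and /m/, before a voiced consonant — surfaces as [iː] (rule 2).
/s/ — between /m/ and /e/; rule 1 does not apply here → [s].
Rule 2 applies to /e/ (between /s/ and /r/: before a voiced consonant) → [eː].
/u/ (between /r/ and /n/): before a voiced consonant, so rule 2 applies → [uː].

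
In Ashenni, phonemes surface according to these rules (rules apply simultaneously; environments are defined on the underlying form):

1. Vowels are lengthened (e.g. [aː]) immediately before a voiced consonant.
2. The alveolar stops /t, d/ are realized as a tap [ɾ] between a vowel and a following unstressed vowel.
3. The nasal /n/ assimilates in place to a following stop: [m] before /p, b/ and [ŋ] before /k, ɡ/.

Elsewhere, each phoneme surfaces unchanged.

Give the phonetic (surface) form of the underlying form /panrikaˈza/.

/p/ stays [p].
Rule 1 applies to /a/ (between /p/ and /n/: before a voiced consonant) → [aː].
/n/ (between /a/ and /r/) fails the environment for rule 3, so it stays [n].
/r/ (between /n/ and /i/): no rule targets it → [r].
/i/ (between /r/ and /k/): rule 1 targets it, but not before a voiced consonant → unchanged [i].
/k/ stays [k].
Rule 1 applies to /a/ (between /k/ and /z/: before a voiced consonant) → [aː].
/z/ (between /a/ and /a/) is unaffected → [z].
/a/ (word-final) fails the environment for rule 1, so it stays [a].

[paːnrikaːˈza]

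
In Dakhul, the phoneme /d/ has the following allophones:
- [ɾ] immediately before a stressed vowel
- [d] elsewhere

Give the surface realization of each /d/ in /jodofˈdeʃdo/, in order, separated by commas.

Occurrence 1 (position 3): no conditioning environment matches → elsewhere allophone [d].
Occurrence 2 (position 6): immediately before a stressed vowel → [ɾ].
Occurrence 3 (position 9): no conditioning environment matches → elsewhere allophone [d].

[d], [ɾ], [d]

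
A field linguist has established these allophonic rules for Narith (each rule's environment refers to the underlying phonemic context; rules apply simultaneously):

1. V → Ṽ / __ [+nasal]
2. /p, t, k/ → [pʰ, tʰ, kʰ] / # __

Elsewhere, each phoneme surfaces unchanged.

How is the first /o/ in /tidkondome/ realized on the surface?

/o/ meets the environment for rule 1 (before a nasal consonant) → [õ].

[õ]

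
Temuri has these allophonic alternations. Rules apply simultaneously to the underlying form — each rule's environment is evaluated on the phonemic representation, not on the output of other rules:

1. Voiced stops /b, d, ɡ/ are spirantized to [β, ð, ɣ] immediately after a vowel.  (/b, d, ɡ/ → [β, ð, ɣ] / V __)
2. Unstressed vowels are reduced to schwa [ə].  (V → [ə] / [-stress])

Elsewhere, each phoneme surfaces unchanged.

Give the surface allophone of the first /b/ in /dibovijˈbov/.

/b/ meets the environment for rule 1 (immediately after a vowel) → [β].

[β]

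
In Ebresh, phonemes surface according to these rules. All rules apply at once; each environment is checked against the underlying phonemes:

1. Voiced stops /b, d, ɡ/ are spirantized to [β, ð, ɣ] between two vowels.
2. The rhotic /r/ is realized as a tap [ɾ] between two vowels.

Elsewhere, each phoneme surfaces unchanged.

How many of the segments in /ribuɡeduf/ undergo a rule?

Segments that undergo a rule: /b/ → [β] (rule 1); /ɡ/ → [ɣ] (rule 1); /d/ → [ð] (rule 1).
All other segments surface unchanged.

3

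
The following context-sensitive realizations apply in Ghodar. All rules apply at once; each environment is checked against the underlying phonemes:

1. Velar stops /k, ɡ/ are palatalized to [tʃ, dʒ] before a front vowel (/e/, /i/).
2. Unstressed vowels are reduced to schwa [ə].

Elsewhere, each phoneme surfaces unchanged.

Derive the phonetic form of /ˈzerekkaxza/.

[ˈzerəkkəxzə]

/z/ (word-initial) is unaffected → [z].
/e/ (between /z/ and /r/): rule 2 targets it, but not in an unstressed syllable → unchanged [e].
/r/ (between /e/ and /e/) is unaffected → [r].
/e/ — between /r/ and /k/, in an unstressed syllable — surfaces as [ə] (rule 2).
/k/ (between /e/ and /k/) is in the target of rule 1 but the environment (before a front vowel) is not met → [k].
/k/ (between /k/ and /a/) fails the environment for rule 1, so it stays [k].
/a/ meets the environment for rule 2 (in an unstressed syllable) → [ə].
/x/ stays [x].
/z/ stays [z].
/a/ — word-final, in an unstressed syllable — surfaces as [ə] (rule 2).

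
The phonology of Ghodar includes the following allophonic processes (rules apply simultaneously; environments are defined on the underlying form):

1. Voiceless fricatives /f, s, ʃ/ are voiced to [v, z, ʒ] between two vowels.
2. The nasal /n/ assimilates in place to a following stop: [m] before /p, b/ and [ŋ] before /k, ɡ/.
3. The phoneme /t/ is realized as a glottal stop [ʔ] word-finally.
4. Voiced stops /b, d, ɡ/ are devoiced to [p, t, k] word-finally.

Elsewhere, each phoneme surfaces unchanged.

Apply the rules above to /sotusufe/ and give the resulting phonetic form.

/s/ (word-initial) fails the environment for rule 1, so it stays [s].
/o/ (between /s/ and /t/): no rule targets it → [o].
/t/ (between /o/ and /u/) fails the environment for rule 3, so it stays [t].
/u/ — not in any rule's target class → [u].
Rule 1 applies to /s/ (between /u/ and /u/: between two vowels) → [z].
/u/ — not in any rule's target class → [u].
/f/ — between /u/ and /e/, between two vowels — surfaces as [v] (rule 1).
/e/ (word-final) is unaffected → [e].

[sotuzuve]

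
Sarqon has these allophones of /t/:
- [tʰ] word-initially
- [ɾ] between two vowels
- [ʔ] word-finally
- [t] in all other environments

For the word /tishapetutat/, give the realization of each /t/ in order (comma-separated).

[tʰ], [ɾ], [ɾ], [ʔ]

Occurrence 1 (position 1): word-initially → [tʰ].
Occurrence 2 (position 8): between two vowels → [ɾ].
Occurrence 3 (position 10): between two vowels → [ɾ].
Occurrence 4 (position 12): word-finally → [ʔ].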